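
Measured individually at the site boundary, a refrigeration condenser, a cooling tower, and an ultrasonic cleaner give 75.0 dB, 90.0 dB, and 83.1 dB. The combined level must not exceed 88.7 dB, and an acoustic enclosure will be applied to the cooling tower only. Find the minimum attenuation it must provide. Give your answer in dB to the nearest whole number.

3 dB

Fixed contribution from the other sources: Σ 10^(L/10) = 10^(75.0/10) + 10^(83.1/10) = 2.358e+08 (83.73 dB).
To meet 88.7 dB overall, the treated cooling tower may contribute at most 10^(88.7/10) − 2.358e+08 = 5.055e+08, i.e. 87.04 dB.
Required insertion loss = 90.0 − 87.04 = 2.96 dB.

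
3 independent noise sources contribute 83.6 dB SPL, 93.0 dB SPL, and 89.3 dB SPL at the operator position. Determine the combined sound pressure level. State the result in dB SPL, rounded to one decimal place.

94.9 dB SPL

Incoherent sources combine by intensity addition: L_total = 10·log₁₀(Σ 10^(L_i/10)).
Σ 10^(L/10) = 10^(83.6/10) + 10^(93.0/10) + 10^(89.3/10) = 3.075e+09.
L_total = 10·log₁₀(3.075e+09) = 94.88 dB SPL.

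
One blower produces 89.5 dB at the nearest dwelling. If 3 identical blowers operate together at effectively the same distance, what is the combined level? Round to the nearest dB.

L_total = L₁ + 10·log₁₀ N for N identical incoherent sources.
L_total = 89.5 + 10·log₁₀(3) = 89.5 + 4.771 = 94.27 dB.

94 dB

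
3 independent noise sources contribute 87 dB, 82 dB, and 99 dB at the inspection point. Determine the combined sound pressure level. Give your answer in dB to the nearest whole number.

Incoherent sources combine by intensity addition: L_total = 10·log₁₀(Σ 10^(L_i/10)).
Σ 10^(L/10) = 10^(87/10) + 10^(82/10) + 10^(99/10) = 8.603e+09.
L_total = 10·log₁₀(8.603e+09) = 99.35 dB.

99 dB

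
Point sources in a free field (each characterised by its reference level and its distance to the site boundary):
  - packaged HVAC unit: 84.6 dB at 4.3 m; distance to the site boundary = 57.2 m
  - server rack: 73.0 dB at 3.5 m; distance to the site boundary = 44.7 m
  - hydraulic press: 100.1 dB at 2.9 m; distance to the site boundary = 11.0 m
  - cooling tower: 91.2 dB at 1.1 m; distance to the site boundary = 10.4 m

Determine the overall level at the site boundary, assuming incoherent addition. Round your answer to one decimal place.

First find each source's level at the receiver (point-source: −20·log₁₀(r/r_ref)), then combine on an intensity basis.
packaged HVAC unit: 84.6 − 20·log₁₀(57.2/4.3) = 84.6 − 22.48 = 62.12 dB.
server rack: 73.0 − 20·log₁₀(44.7/3.5) = 73.0 − 22.12 = 50.88 dB.
hydraulic press: 100.1 − 20·log₁₀(11.0/2.9) = 100.1 − 11.58 = 88.52 dB.
cooling tower: 91.2 − 20·log₁₀(10.4/1.1) = 91.2 − 19.51 = 71.69 dB.
Σ 10^(L/10) = 7.277e+08 → L_total = 10·log₁₀(7.277e+08) = 88.62 dB.

88.6 dB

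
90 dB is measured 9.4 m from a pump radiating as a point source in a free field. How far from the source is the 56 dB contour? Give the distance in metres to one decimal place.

471.1 m

For a point source L₁ − L₂ = 20·log₁₀(r₂/r₁), so r₂ = r₁·10^((L₁−L₂)/20).
r₂ = 9.4·10^((90−56)/20) = 9.4·10^(34.0/20) = 471.12 m.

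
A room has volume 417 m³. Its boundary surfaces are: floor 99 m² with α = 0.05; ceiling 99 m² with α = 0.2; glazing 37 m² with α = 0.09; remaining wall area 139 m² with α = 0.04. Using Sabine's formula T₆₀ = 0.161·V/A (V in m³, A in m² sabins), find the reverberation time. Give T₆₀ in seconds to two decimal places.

2.00 s

Summing Sᵢαᵢ: 99·0.05 + 99·0.2 + 37·0.09 + 139·0.04 = 33.64 m².
T₆₀ = 0.161 × 417 / 33.64 = 1.996 s.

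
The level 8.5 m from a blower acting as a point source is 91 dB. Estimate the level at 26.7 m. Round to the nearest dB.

81 dB

Spherical spreading from a point source gives a 20·log₁₀(r₂/r₁) drop.
L₂ = 91 − 20·log₁₀(26.7/8.5) = 91 − 9.942 = 81.06 dB.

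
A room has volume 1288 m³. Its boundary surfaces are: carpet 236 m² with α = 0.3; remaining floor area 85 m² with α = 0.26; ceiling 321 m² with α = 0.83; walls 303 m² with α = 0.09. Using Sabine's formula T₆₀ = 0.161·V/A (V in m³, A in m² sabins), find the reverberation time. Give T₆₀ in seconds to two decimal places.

A = Σ Sᵢαᵢ = 236·0.3 + 85·0.26 + 321·0.83 + 303·0.09 = 386.60 m².
T₆₀ = 0.161·V/A = 0.161·1288/386.60 = 0.536 s.

0.54 s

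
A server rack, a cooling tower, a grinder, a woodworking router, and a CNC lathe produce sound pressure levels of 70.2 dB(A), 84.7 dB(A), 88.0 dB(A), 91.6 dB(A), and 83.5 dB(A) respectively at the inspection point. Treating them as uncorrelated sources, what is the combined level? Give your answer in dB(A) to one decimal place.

94.2 dB(A)

Incoherent sources combine by intensity addition: L_total = 10·log₁₀(Σ 10^(L_i/10)).
Σ 10^(L/10) = 10^(70.2/10) + 10^(84.7/10) + 10^(88.0/10) + 10^(91.6/10) + 10^(83.5/10) = 2.606e+09.
L_total = 10·log₁₀(2.606e+09) = 94.16 dB(A).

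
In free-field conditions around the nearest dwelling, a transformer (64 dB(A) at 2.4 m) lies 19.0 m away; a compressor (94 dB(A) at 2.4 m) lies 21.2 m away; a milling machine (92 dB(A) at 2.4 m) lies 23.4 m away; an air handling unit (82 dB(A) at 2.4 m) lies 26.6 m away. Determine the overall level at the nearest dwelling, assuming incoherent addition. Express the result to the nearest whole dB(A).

77 dB(A)

First find each source's level at the receiver (point-source: −20·log₁₀(r/r_ref)), then combine on an intensity basis.
transformer: 64 − 20·log₁₀(19.0/2.4) = 64 − 17.97 = 46.03 dB(A).
compressor: 94 − 20·log₁₀(21.2/2.4) = 94 − 18.92 = 75.08 dB(A).
milling machine: 92 − 20·log₁₀(23.4/2.4) = 92 − 19.78 = 72.22 dB(A).
air handling unit: 82 − 20·log₁₀(26.6/2.4) = 82 − 20.89 = 61.11 dB(A).
Σ 10^(L/10) = 5.019e+07 → L_total = 10·log₁₀(5.019e+07) = 77.01 dB(A).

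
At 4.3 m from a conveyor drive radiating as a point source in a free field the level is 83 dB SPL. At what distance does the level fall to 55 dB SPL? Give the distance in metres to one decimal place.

The 28.0 dB drop corresponds to a distance ratio of 10^(28.0/20) for a point source.
r₂ = 4.3·10^((83−55)/20) = 4.3·10^(28.0/20) = 108.01 m.

108.0 m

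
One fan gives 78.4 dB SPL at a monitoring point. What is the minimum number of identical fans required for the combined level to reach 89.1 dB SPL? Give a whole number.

Need L₁ + 10·log₁₀ N ≥ 89.1, i.e. log₁₀ N ≥ 1.07.
N ≥ 10^(10.7/10) = 11.749, so N = 12.

12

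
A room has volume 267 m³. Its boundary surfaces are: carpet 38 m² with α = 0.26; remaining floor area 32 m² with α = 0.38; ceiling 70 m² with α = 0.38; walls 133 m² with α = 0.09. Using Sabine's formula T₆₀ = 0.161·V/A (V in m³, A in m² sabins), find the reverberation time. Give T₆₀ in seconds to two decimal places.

0.71 s

A = Σ Sᵢαᵢ = 38·0.26 + 32·0.38 + 70·0.38 + 133·0.09 = 60.61 m².
T₆₀ = 0.161 × 267 / 60.61 = 0.709 s.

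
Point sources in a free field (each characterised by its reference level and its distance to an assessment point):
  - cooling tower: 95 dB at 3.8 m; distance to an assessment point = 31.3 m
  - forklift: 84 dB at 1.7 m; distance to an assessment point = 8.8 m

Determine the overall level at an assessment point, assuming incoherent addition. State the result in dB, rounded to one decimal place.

77.5 dB

Propagate each source to the receiver with L = L_ref − 20·log₁₀(r/r_ref), then add intensities.
cooling tower: 95 − 20·log₁₀(31.3/3.8) = 95 − 18.32 = 76.68 dB.
forklift: 84 − 20·log₁₀(8.8/1.7) = 84 − 14.28 = 69.72 dB.
Σ 10^(L/10) = 5.598e+07 → L_total = 10·log₁₀(5.598e+07) = 77.48 dB.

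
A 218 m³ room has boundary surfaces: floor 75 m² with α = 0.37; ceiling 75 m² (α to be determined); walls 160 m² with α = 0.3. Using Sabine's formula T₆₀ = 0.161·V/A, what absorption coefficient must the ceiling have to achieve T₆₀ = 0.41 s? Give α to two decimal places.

0.13

A = 0.161·V/T₆₀ = 0.161·218/0.41 = 85.60 m² sabins.
Absorption from the other surfaces = 75·0.37 + 160·0.3 = 75.75 m², so the ceiling must supply 9.85 m² over 75 m².
α = 9.85/75 = 0.131.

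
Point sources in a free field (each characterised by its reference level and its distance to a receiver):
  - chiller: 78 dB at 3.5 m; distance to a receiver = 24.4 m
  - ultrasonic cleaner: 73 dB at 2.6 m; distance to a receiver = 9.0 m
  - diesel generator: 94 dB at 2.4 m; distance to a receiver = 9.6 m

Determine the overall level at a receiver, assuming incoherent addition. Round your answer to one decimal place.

Apply inverse-square spreading to bring every level to the receiver, then sum 10^(L/10).
chiller: 78 − 20·log₁₀(24.4/3.5) = 78 − 16.87 = 61.13 dB.
ultrasonic cleaner: 73 − 20·log₁₀(9.0/2.6) = 73 − 10.79 = 62.21 dB.
diesel generator: 94 − 20·log₁₀(9.6/2.4) = 94 − 12.04 = 81.96 dB.
Σ 10^(L/10) = 1.600e+08 → L_total = 10·log₁₀(1.600e+08) = 82.04 dB.

82.0 dB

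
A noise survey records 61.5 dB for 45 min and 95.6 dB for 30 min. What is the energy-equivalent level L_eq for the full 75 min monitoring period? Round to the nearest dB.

92 dB

Weight each interval's intensity by its duration and average over T = 75 min:
Σ tᵢ·10^(Lᵢ/10) = 45·10^(61.5/10) + 30·10^(95.6/10) = 1.090e+11.
L_eq = 10·log₁₀(1.090e+11/75) = 91.62 dB.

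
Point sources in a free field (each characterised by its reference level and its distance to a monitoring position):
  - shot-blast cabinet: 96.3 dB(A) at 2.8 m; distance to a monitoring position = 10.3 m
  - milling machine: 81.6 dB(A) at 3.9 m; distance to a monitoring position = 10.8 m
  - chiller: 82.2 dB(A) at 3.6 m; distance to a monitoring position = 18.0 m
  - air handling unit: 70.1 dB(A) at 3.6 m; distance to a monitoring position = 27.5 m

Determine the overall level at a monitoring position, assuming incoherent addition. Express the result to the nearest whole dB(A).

85 dB(A)

Apply inverse-square spreading to bring every level to the receiver, then sum 10^(L/10).
shot-blast cabinet: 96.3 − 20·log₁₀(10.3/2.8) = 96.3 − 11.31 = 84.99 dB(A).
milling machine: 81.6 − 20·log₁₀(10.8/3.9) = 81.6 − 8.85 = 72.75 dB(A).
chiller: 82.2 − 20·log₁₀(18.0/3.6) = 82.2 − 13.98 = 68.22 dB(A).
air handling unit: 70.1 − 20·log₁₀(27.5/3.6) = 70.1 − 17.66 = 52.44 dB(A).
Σ 10^(L/10) = 3.409e+08 → L_total = 10·log₁₀(3.409e+08) = 85.33 dB(A).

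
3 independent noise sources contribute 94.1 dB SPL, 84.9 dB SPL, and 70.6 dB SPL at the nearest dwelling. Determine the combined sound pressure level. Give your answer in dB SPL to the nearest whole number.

95 dB SPL

Incoherent sources combine by intensity addition: L_total = 10·log₁₀(Σ 10^(L_i/10)).
Σ 10^(L/10) = 10^(94.1/10) + 10^(84.9/10) + 10^(70.6/10) = 2.891e+09.
L_total = 10·log₁₀(2.891e+09) = 94.61 dB SPL.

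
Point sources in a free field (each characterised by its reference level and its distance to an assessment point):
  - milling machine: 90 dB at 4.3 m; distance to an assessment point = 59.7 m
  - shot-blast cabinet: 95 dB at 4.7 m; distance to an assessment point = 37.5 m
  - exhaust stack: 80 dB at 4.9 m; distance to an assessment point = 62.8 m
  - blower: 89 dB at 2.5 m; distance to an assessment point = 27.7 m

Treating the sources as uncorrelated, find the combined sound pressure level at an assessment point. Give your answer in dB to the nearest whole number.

First find each source's level at the receiver (point-source: −20·log₁₀(r/r_ref)), then combine on an intensity basis.
milling machine: 90 − 20·log₁₀(59.7/4.3) = 90 − 22.85 = 67.15 dB.
shot-blast cabinet: 95 − 20·log₁₀(37.5/4.7) = 95 − 18.04 = 76.96 dB.
exhaust stack: 80 − 20·log₁₀(62.8/4.9) = 80 − 22.16 = 57.84 dB.
blower: 89 − 20·log₁₀(27.7/2.5) = 89 − 20.89 = 68.11 dB.
Σ 10^(L/10) = 6.194e+07 → L_total = 10·log₁₀(6.194e+07) = 77.92 dB.

78 dB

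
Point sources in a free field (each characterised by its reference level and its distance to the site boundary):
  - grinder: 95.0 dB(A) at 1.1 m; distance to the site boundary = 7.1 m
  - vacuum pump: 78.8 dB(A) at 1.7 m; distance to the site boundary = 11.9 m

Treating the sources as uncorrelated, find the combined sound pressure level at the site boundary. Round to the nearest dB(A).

First find each source's level at the receiver (point-source: −20·log₁₀(r/r_ref)), then combine on an intensity basis.
grinder: 95.0 − 20·log₁₀(7.1/1.1) = 95.0 − 16.20 = 78.80 dB(A).
vacuum pump: 78.8 − 20·log₁₀(11.9/1.7) = 78.8 − 16.90 = 61.90 dB(A).
Σ 10^(L/10) = 7.745e+07 → L_total = 10·log₁₀(7.745e+07) = 78.89 dB(A).

79 dB(A)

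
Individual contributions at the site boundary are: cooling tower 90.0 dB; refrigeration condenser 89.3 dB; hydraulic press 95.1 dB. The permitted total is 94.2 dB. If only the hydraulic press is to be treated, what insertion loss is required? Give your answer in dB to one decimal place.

Everything except the hydraulic press sums to 10^(90.0/10) + 10^(89.3/10) = 1.851e+09 in linear terms, 92.67 dB.
The limit corresponds to 10^(94.2/10) = 2.630e+09; subtracting the fixed part leaves 7.791e+08 for the hydraulic press, i.e. 88.92 dB.
Required insertion loss = 95.1 − 88.92 = 6.18 dB.

6.2 dB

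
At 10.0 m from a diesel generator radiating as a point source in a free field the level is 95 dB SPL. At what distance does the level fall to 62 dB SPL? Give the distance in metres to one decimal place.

The 33.0 dB drop corresponds to a distance ratio of 10^(33.0/20) for a point source.
r₂ = 10.0·10^((95−62)/20) = 10.0·10^(33.0/20) = 446.68 m.

446.7 m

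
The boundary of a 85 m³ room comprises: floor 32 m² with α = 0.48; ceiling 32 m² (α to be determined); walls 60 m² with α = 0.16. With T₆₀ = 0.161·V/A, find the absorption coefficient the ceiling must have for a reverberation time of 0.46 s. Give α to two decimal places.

A = 0.161·V/T₆₀ = 0.161·85/0.46 = 29.75 m² sabins.
Absorption from the other surfaces = 32·0.48 + 60·0.16 = 24.96 m², so the ceiling must supply 4.79 m² over 32 m².
α = 4.79/32 = 0.150.

0.15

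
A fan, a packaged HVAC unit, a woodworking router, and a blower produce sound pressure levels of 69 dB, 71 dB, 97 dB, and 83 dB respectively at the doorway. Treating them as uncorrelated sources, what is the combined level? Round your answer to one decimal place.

97.2 dB

For uncorrelated sources the intensities add, so convert each level to linear form, sum, and take 10·log₁₀ of the total.
Σ 10^(L/10) = 10^(69/10) + 10^(71/10) + 10^(97/10) + 10^(83/10) = 5.232e+09.
L_total = 10·log₁₀(5.232e+09) = 97.19 dB.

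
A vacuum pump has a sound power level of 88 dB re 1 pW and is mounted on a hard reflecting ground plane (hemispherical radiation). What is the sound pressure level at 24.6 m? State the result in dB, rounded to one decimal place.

52.2 dB

The power spreads over a hemisphere of area 2π·r², so L_p = L_w − 10·log₁₀(2π·r²).
2π·r² = 3802 m², 10·log₁₀ of that is 35.801 dB.
L_p = 88 − 35.801 = 52.20 dB.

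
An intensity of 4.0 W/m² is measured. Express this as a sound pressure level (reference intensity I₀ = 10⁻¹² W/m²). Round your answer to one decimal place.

L = 10·log₁₀(I/I₀) = 10·log₁₀(4.0/10⁻¹²) = 10·log₁₀(4.0×10^12).
L = 10·(0.6021 + 12) = 126.02 dB.

126.0 dB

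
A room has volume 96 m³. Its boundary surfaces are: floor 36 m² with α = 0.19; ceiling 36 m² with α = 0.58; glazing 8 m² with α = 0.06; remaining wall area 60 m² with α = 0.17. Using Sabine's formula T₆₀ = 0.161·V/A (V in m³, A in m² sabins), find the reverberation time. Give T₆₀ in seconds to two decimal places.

0.40 s

Summing Sᵢαᵢ: 36·0.19 + 36·0.58 + 8·0.06 + 60·0.17 = 38.40 m².
T₆₀ = 0.161·V/A = 0.161·96/38.40 = 0.403 s.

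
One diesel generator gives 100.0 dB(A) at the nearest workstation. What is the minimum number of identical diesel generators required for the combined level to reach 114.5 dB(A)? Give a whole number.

29

The shortfall is 114.5 − 100.0 = 14.5 dB, and N units add 10·log₁₀ N, so need 10·log₁₀ N ≥ 14.5.
N ≥ 10^(14.5/10) = 28.184, so N = 29.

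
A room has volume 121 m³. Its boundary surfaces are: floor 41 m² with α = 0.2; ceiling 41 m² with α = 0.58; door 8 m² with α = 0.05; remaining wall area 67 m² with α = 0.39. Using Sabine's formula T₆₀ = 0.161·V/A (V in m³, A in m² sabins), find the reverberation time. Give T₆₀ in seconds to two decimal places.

0.33 s

Total absorption A = 41·0.2 + 41·0.58 + 8·0.05 + 67·0.39 = 58.51 m² sabins.
T₆₀ = 0.161 × 121 / 58.51 = 0.333 s.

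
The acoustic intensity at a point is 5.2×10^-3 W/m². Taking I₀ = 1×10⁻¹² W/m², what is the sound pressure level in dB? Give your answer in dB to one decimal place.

97.2 dB

I/I₀ = 5.2×10^-3/10⁻¹² = 5.2×10^9, and L = 10·log₁₀(I/I₀).
L = 10·(0.7160 + 9) = 97.16 dB.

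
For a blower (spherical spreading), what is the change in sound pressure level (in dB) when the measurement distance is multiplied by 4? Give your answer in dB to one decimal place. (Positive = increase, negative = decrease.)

A point source loses 6 dB per doubling of distance; generally ΔL = −20·log₁₀(r₂/r₁).
ΔL = −20·log₁₀(4) = -12.04 dB.

-12.0 dB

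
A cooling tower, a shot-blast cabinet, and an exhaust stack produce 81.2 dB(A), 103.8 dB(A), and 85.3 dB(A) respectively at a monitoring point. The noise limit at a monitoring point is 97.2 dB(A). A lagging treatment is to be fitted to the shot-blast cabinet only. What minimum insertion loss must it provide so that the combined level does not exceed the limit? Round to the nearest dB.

7 dB

The untreated sources together contribute 10^(81.2/10) + 10^(85.3/10) = 4.707e+08, i.e. 86.73 dB(A).
To meet 97.2 dB(A) overall, the treated shot-blast cabinet may contribute at most 10^(97.2/10) − 4.707e+08 = 4.777e+09, i.e. 96.79 dB(A).
So the shot-blast cabinet must be reduced from 103.8 to 96.79 dB(A): IL = 7.01 dB.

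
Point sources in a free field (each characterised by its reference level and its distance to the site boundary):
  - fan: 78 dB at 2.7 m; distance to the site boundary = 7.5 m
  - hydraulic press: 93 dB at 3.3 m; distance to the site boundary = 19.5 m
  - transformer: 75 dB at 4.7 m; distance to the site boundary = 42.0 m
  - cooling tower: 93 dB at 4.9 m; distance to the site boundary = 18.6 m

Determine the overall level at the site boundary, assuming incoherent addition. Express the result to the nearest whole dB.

83 dB

Propagate each source to the receiver with L = L_ref − 20·log₁₀(r/r_ref), then add intensities.
fan: 78 − 20·log₁₀(7.5/2.7) = 78 − 8.87 = 69.13 dB.
hydraulic press: 93 − 20·log₁₀(19.5/3.3) = 93 − 15.43 = 77.57 dB.
transformer: 75 − 20·log₁₀(42.0/4.7) = 75 − 19.02 = 55.98 dB.
cooling tower: 93 − 20·log₁₀(18.6/4.9) = 93 − 11.59 = 81.41 dB.
Σ 10^(L/10) = 2.042e+08 → L_total = 10·log₁₀(2.042e+08) = 83.10 dB.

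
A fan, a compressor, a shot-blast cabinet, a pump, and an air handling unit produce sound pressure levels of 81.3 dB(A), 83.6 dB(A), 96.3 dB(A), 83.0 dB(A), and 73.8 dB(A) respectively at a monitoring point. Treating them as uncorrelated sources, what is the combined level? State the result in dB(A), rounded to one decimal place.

For uncorrelated sources the intensities add, so convert each level to linear form, sum, and take 10·log₁₀ of the total.
Σ 10^(L/10) = 10^(81.3/10) + 10^(83.6/10) + 10^(96.3/10) + 10^(83.0/10) + 10^(73.8/10) = 4.853e+09.
L_total = 10·log₁₀(4.853e+09) = 96.86 dB(A).

96.9 dB(A)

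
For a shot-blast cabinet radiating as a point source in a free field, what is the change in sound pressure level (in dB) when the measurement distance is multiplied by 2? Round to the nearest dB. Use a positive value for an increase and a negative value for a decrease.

-6 dB

A point source loses 6 dB per doubling of distance; generally ΔL = −20·log₁₀(r₂/r₁).
ΔL = −20·log₁₀(2) = -6.02 dB.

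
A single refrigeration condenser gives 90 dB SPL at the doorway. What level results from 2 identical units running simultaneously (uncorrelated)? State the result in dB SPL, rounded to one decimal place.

N identical incoherent sources raise the level by 10·log₁₀ N.
L_total = 90 + 10·log₁₀(2) = 90 + 3.010 = 93.01 dB SPL.

93.0 dB SPL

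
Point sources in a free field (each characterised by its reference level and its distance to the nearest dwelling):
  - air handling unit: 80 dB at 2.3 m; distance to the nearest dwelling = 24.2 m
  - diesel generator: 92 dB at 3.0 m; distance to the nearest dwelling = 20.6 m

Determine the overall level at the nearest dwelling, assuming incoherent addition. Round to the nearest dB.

75 dB

Apply inverse-square spreading to bring every level to the receiver, then sum 10^(L/10).
air handling unit: 80 − 20·log₁₀(24.2/2.3) = 80 − 20.44 = 59.56 dB.
diesel generator: 92 − 20·log₁₀(20.6/3.0) = 92 − 16.73 = 75.27 dB.
Σ 10^(L/10) = 3.452e+07 → L_total = 10·log₁₀(3.452e+07) = 75.38 dB.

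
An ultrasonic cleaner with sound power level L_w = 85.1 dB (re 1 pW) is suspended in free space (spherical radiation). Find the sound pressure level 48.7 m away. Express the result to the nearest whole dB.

40 dB

Free-field spherical radiation: L_p = L_w − 10·log₁₀(4π·r²), r = 48.7 m.
4π·r² = 2.98e+04 m², 10·log₁₀ of that is 44.743 dB.
L_p = 85.1 − 44.743 = 40.36 dB.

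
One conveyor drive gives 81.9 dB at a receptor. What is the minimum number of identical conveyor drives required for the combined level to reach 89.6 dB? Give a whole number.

6

N identical sources give L₁ + 10·log₁₀ N, so require 10·log₁₀ N ≥ 89.6 − 81.9 = 7.7 dB.
N ≥ 10^(7.7/10) = 5.888, so N = 6.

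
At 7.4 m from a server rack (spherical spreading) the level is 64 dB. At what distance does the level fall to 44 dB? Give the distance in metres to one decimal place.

For a point source L₁ − L₂ = 20·log₁₀(r₂/r₁), so r₂ = r₁·10^((L₁−L₂)/20).
r₂ = 7.4·10^((64−44)/20) = 7.4·10^(20.0/20) = 74.00 m.

74.0 m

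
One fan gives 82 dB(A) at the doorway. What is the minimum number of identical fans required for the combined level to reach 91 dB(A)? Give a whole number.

N identical sources give L₁ + 10·log₁₀ N, so require 10·log₁₀ N ≥ 91 − 82 = 9.0 dB.
N ≥ 10^(9.0/10) = 7.943, so N = 8.

8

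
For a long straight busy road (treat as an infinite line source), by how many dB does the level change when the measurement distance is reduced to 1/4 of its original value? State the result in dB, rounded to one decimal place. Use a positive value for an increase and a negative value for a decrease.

Line-source spreading: ΔL = −10·log₁₀(r₂/r₁).
ΔL = −10·log₁₀(0.25) = +6.02 dB.

+6.0 dB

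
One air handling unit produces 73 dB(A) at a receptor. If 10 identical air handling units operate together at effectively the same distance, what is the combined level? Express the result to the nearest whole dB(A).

L_total = L₁ + 10·log₁₀ N for N identical incoherent sources.
L_total = 73 + 10·log₁₀(10) = 73 + 10.000 = 83.00 dB(A).

83 dB(A)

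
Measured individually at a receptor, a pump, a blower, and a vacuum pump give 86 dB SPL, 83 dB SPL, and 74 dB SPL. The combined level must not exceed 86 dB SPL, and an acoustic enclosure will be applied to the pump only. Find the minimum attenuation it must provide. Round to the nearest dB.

Everything except the pump sums to 10^(83/10) + 10^(74/10) = 2.246e+08 in linear terms, 83.51 dB SPL.
The limit corresponds to 10^(86/10) = 3.981e+08; subtracting the fixed part leaves 1.735e+08 for the pump, i.e. 82.39 dB SPL.
Required insertion loss = 86 − 82.39 = 3.61 dB.

4 dB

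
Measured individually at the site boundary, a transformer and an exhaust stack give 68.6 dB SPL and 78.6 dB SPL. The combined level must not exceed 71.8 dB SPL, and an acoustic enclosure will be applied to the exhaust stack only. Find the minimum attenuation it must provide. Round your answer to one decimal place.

9.6 dB

Everything except the exhaust stack sums to 10^(68.6/10) = 7.244e+06 in linear terms, 68.60 dB SPL.
To meet 71.8 dB SPL overall, the treated exhaust stack may contribute at most 10^(71.8/10) − 7.244e+06 = 7.891e+06, i.e. 68.97 dB SPL.
So the exhaust stack must be reduced from 78.6 to 68.97 dB SPL: IL = 9.63 dB.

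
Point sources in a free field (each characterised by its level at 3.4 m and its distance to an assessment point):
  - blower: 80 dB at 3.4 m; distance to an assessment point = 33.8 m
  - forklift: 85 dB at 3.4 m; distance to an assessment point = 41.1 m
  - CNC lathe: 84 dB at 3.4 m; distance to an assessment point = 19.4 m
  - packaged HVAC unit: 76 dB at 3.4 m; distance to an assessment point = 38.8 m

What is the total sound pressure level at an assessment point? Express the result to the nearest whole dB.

First find each source's level at the receiver (point-source: −20·log₁₀(r/r_ref)), then combine on an intensity basis.
blower: 80 − 20·log₁₀(33.8/3.4) = 80 − 19.95 = 60.05 dB.
forklift: 85 − 20·log₁₀(41.1/3.4) = 85 − 21.65 = 63.35 dB.
CNC lathe: 84 − 20·log₁₀(19.4/3.4) = 84 − 15.13 = 68.87 dB.
packaged HVAC unit: 76 − 20·log₁₀(38.8/3.4) = 76 − 21.15 = 54.85 dB.
Σ 10^(L/10) = 1.120e+07 → L_total = 10·log₁₀(1.120e+07) = 70.49 dB.

70 dB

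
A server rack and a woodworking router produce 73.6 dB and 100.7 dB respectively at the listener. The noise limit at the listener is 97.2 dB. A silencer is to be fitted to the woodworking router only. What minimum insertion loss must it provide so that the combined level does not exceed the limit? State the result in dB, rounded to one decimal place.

Fixed contribution from the other source: Σ 10^(L/10) = 10^(73.6/10) = 2.291e+07 (73.60 dB).
The limit corresponds to 10^(97.2/10) = 5.248e+09; subtracting the fixed part leaves 5.225e+09 for the woodworking router, i.e. 97.18 dB.
Required insertion loss = 100.7 − 97.18 = 3.52 dB.

3.5 dB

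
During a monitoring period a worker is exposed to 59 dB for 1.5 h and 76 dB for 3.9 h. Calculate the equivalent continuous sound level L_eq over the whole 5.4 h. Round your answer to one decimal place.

Weight each interval's intensity by its duration and average over T = 5.4 h:
Σ tᵢ·10^(Lᵢ/10) = 1.5·10^(59/10) + 3.9·10^(76/10) = 1.565e+08.
L_eq = 10·log₁₀(1.565e+08/5.4) = 74.62 dB.

74.6 dB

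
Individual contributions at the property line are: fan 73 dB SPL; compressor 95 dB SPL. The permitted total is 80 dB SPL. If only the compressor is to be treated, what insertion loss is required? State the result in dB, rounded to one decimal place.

16.0 dB

Everything except the compressor sums to 10^(73/10) = 1.995e+07 in linear terms, 73.00 dB SPL.
To meet 80 dB SPL overall, the treated compressor may contribute at most 10^(80/10) − 1.995e+07 = 8.005e+07, i.e. 79.03 dB SPL.
Required insertion loss = 95 − 79.03 = 15.97 dB.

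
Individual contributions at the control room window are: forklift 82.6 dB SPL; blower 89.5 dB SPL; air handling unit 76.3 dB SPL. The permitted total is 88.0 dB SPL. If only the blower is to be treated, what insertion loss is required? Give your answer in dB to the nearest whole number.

3 dB

The untreated sources together contribute 10^(82.6/10) + 10^(76.3/10) = 2.246e+08, i.e. 83.51 dB SPL.
The limit corresponds to 10^(88.0/10) = 6.310e+08; subtracting the fixed part leaves 4.063e+08 for the blower, i.e. 86.09 dB SPL.
So the blower must be reduced from 89.5 to 86.09 dB SPL: IL = 3.41 dB.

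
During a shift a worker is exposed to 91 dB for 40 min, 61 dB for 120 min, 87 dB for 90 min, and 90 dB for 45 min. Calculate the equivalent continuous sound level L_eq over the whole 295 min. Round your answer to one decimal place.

86.8 dB

L_eq = 10·log₁₀[(1/T)·Σ tᵢ·10^(Lᵢ/10)] with T = 295 min.
Σ tᵢ·10^(Lᵢ/10) = 40·10^(91/10) + 120·10^(61/10) + 90·10^(87/10) + 45·10^(90/10) = 1.406e+11.
L_eq = 10·log₁₀(1.406e+11/295) = 86.78 dB.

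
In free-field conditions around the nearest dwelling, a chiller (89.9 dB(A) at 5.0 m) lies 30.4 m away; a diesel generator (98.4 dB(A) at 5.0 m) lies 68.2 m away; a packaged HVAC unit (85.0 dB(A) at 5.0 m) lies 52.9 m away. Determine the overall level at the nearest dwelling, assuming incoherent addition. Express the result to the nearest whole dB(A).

First find each source's level at the receiver (point-source: −20·log₁₀(r/r_ref)), then combine on an intensity basis.
chiller: 89.9 − 20·log₁₀(30.4/5.0) = 89.9 − 15.68 = 74.22 dB(A).
diesel generator: 98.4 − 20·log₁₀(68.2/5.0) = 98.4 − 22.70 = 75.70 dB(A).
packaged HVAC unit: 85.0 − 20·log₁₀(52.9/5.0) = 85.0 − 20.49 = 64.51 dB(A).
Σ 10^(L/10) = 6.645e+07 → L_total = 10·log₁₀(6.645e+07) = 78.22 dB(A).

78 dB(A)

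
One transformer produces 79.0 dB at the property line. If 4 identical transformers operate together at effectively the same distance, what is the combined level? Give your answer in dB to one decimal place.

With 4 equal, uncorrelated contributions the intensity is 4× that of one unit, giving a rise of 10·log₁₀ 4.
L_total = 79.0 + 10·log₁₀(4) = 79.0 + 6.021 = 85.02 dB.

85.0 dB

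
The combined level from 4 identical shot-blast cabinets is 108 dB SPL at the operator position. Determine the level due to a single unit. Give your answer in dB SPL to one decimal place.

4 equal contributions raise the level by 10·log₁₀ 4 = 6.021 dB, so each unit alone gives 108 − 6.021.

102.0 dB SPL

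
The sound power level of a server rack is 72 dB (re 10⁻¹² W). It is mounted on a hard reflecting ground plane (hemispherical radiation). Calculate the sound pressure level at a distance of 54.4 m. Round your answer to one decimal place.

29.3 dB

L_p = L_w − 10·log₁₀(2π·r²) with r = 54.4 m.
2π·r² = 1.859e+04 m², 10·log₁₀ of that is 42.694 dB.
L_p = 72 − 42.694 = 29.31 dB.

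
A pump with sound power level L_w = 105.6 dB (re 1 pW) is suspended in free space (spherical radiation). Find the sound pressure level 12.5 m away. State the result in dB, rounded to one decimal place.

The power spreads over a sphere of area 4π·r², so L_p = L_w − 10·log₁₀(4π·r²).
4π·r² = 1963 m², 10·log₁₀ of that is 32.930 dB.
L_p = 105.6 − 32.930 = 72.67 dB.

72.7 dB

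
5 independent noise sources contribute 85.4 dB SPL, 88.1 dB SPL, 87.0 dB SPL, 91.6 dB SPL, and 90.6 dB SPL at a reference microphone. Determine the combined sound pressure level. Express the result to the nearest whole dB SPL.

Incoherent sources combine by intensity addition: L_total = 10·log₁₀(Σ 10^(L_i/10)).
Σ 10^(L/10) = 10^(85.4/10) + 10^(88.1/10) + 10^(87.0/10) + 10^(91.6/10) + 10^(90.6/10) = 4.087e+09.
L_total = 10·log₁₀(4.087e+09) = 96.11 dB SPL.

96 dB SPL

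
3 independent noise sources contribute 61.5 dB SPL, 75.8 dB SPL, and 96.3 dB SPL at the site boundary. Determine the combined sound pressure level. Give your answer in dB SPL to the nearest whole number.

96 dB SPL

For uncorrelated sources the intensities add, so convert each level to linear form, sum, and take 10·log₁₀ of the total.
Σ 10^(L/10) = 10^(61.5/10) + 10^(75.8/10) + 10^(96.3/10) = 4.305e+09.
L_total = 10·log₁₀(4.305e+09) = 96.34 dB SPL.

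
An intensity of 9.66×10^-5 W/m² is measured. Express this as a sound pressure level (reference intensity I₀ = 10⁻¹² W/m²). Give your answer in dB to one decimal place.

79.8 dB

L = 10·log₁₀(I/I₀) = 10·log₁₀(9.66×10^-5/10⁻¹²) = 10·log₁₀(9.66×10^7).
L = 10·(0.9850 + 7) = 79.85 dB.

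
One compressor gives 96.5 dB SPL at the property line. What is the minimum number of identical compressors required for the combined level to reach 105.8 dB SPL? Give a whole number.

9

The shortfall is 105.8 − 96.5 = 9.3 dB, and N units add 10·log₁₀ N, so need 10·log₁₀ N ≥ 9.3.
N ≥ 10^(9.3/10) = 8.511, so N = 9.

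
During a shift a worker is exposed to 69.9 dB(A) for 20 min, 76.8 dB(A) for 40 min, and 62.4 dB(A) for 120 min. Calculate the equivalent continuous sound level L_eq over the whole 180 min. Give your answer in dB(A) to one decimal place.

71.1 dB(A)

Weight each interval's intensity by its duration and average over T = 180 min:
Σ tᵢ·10^(Lᵢ/10) = 20·10^(69.9/10) + 40·10^(76.8/10) + 120·10^(62.4/10) = 2.319e+09.
L_eq = 10·log₁₀(2.319e+09/180) = 71.10 dB(A).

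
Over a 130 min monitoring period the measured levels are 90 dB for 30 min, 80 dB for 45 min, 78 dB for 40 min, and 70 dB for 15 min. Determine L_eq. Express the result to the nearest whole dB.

L_eq = 10·log₁₀[(1/T)·Σ tᵢ·10^(Lᵢ/10)] with T = 130 min.
Σ tᵢ·10^(Lᵢ/10) = 30·10^(90/10) + 45·10^(80/10) + 40·10^(78/10) + 15·10^(70/10) = 3.717e+10.
L_eq = 10·log₁₀(3.717e+10/130) = 84.56 dB.

85 dB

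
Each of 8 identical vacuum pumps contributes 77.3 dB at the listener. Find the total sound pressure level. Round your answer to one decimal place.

86.3 dB

N identical incoherent sources raise the level by 10·log₁₀ N.
L_total = 77.3 + 10·log₁₀(8) = 77.3 + 9.031 = 86.33 dB.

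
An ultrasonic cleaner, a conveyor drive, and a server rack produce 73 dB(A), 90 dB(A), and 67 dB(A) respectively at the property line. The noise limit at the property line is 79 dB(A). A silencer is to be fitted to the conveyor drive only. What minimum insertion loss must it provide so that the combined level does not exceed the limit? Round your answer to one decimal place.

12.6 dB

The untreated sources together contribute 10^(73/10) + 10^(67/10) = 2.496e+07, i.e. 73.97 dB(A).
To meet 79 dB(A) overall, the treated conveyor drive may contribute at most 10^(79/10) − 2.496e+07 = 5.447e+07, i.e. 77.36 dB(A).
So the conveyor drive must be reduced from 90 to 77.36 dB(A): IL = 12.64 dB.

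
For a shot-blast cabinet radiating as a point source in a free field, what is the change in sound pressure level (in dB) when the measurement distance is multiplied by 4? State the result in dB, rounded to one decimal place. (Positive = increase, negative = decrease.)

A point source loses 6 dB per doubling of distance; generally ΔL = −20·log₁₀(r₂/r₁).
ΔL = −20·log₁₀(4) = -12.04 dB.

-12.0 dB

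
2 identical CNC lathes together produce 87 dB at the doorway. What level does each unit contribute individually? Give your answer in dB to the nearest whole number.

84 dB

2 equal contributions raise the level by 10·log₁₀ 2 = 3.010 dB, so each unit alone gives 87 − 3.010.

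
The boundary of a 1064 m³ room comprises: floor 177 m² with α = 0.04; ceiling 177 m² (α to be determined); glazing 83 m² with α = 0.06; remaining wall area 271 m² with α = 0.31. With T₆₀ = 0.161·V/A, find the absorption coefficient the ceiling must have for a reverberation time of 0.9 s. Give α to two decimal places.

0.53

Required total absorption A = 0.161·1064/0.9 = 190.34 m².
Absorption from the other surfaces = 177·0.04 + 83·0.06 + 271·0.31 = 96.07 m², so the ceiling must supply 94.27 m² over 177 m².
α = 94.27/177 = 0.533.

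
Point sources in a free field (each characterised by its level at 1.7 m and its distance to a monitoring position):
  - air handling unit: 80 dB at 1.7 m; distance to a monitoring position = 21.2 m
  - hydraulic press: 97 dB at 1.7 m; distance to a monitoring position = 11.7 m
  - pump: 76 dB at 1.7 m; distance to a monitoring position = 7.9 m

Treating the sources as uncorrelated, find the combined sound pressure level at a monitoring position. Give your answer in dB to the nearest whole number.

80 dB

Apply inverse-square spreading to bring every level to the receiver, then sum 10^(L/10).
air handling unit: 80 − 20·log₁₀(21.2/1.7) = 80 − 21.92 = 58.08 dB.
hydraulic press: 97 − 20·log₁₀(11.7/1.7) = 97 − 16.75 = 80.25 dB.
pump: 76 − 20·log₁₀(7.9/1.7) = 76 − 13.34 = 62.66 dB.
Σ 10^(L/10) = 1.083e+08 → L_total = 10·log₁₀(1.083e+08) = 80.35 dB.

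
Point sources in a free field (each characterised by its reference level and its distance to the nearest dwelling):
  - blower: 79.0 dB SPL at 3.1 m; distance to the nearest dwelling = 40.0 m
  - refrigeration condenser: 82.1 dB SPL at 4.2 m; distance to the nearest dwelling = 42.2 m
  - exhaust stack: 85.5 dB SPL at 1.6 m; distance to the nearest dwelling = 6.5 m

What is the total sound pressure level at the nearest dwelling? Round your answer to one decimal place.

73.7 dB SPL

First find each source's level at the receiver (point-source: −20·log₁₀(r/r_ref)), then combine on an intensity basis.
blower: 79.0 − 20·log₁₀(40.0/3.1) = 79.0 − 22.21 = 56.79 dB SPL.
refrigeration condenser: 82.1 − 20·log₁₀(42.2/4.2) = 82.1 − 20.04 = 62.06 dB SPL.
exhaust stack: 85.5 − 20·log₁₀(6.5/1.6) = 85.5 − 12.18 = 73.32 dB SPL.
Σ 10^(L/10) = 2.358e+07 → L_total = 10·log₁₀(2.358e+07) = 73.73 dB SPL.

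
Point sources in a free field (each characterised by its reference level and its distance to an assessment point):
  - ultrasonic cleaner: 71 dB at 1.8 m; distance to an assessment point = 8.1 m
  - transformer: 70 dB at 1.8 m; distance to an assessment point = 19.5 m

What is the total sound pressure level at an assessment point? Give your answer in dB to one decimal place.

First find each source's level at the receiver (point-source: −20·log₁₀(r/r_ref)), then combine on an intensity basis.
ultrasonic cleaner: 71 − 20·log₁₀(8.1/1.8) = 71 − 13.06 = 57.94 dB.
transformer: 70 − 20·log₁₀(19.5/1.8) = 70 − 20.70 = 49.30 dB.
Σ 10^(L/10) = 7.069e+05 → L_total = 10·log₁₀(7.069e+05) = 58.49 dB.

58.5 dB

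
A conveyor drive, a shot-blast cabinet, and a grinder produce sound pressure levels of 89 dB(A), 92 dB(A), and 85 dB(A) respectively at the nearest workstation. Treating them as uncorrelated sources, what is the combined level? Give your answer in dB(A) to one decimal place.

94.3 dB(A)

For uncorrelated sources the intensities add, so convert each level to linear form, sum, and take 10·log₁₀ of the total.
Σ 10^(L/10) = 10^(89/10) + 10^(92/10) + 10^(85/10) = 2.695e+09.
L_total = 10·log₁₀(2.695e+09) = 94.31 dB(A).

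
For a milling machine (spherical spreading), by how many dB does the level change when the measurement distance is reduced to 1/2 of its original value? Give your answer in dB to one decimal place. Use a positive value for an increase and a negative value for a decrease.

+6.0 dB

With spherical spreading the level changes by −20·log₁₀(r₂/r₁).
ΔL = −20·log₁₀(0.5) = +6.02 dB.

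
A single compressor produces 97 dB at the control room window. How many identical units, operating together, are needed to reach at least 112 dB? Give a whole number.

The shortfall is 112 − 97 = 15.0 dB, and N units add 10·log₁₀ N, so need 10·log₁₀ N ≥ 15.0.
N ≥ 10^(15.0/10) = 31.623, so N = 32.

32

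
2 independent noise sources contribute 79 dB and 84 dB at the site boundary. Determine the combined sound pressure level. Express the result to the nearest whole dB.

85 dB

For uncorrelated sources the intensities add, so convert each level to linear form, sum, and take 10·log₁₀ of the total.
Σ 10^(L/10) = 10^(79/10) + 10^(84/10) = 3.306e+08.
L_total = 10·log₁₀(3.306e+08) = 85.19 dB.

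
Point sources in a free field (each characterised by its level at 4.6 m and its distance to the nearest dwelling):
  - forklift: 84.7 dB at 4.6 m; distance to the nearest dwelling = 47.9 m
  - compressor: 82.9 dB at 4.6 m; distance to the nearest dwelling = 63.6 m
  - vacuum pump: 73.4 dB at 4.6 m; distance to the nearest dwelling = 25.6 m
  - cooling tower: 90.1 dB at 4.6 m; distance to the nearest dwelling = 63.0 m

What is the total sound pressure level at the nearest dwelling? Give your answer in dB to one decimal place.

70.0 dB

Propagate each source to the receiver with L = L_ref − 20·log₁₀(r/r_ref), then add intensities.
forklift: 84.7 − 20·log₁₀(47.9/4.6) = 84.7 − 20.35 = 64.35 dB.
compressor: 82.9 − 20·log₁₀(63.6/4.6) = 82.9 − 22.81 = 60.09 dB.
vacuum pump: 73.4 − 20·log₁₀(25.6/4.6) = 73.4 − 14.91 = 58.49 dB.
cooling tower: 90.1 − 20·log₁₀(63.0/4.6) = 90.1 − 22.73 = 67.37 dB.
Σ 10^(L/10) = 9.904e+06 → L_total = 10·log₁₀(9.904e+06) = 69.96 dB.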